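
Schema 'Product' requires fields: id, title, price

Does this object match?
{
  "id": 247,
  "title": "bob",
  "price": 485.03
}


Checking required fields... All present.
Valid - all required fields present


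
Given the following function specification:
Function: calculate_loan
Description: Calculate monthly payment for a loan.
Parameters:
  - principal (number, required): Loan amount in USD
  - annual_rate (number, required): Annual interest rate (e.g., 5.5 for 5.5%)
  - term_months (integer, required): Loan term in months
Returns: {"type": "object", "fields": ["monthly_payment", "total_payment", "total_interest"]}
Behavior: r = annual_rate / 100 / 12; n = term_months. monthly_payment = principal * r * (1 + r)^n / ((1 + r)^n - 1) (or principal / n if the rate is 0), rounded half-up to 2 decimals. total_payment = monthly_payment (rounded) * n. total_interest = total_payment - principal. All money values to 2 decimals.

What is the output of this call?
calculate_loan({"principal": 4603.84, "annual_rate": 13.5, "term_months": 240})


r = 13.5 / 100 / 12 = 0.01125 (keep full precision)
(1 + r)^240 = 14.65710871
monthly_payment = 4603.84 * 0.01125 * 14.65710871 / (14.65710871 - 1) = 55.585599 -> 55.59
total_payment = 55.59 * 240 = 13341.60
total_interest = 13341.60 - 4603.84 = 8737.76
Output:
{"monthly_payment": 55.59, "total_payment": 13341.6, "total_interest": 8737.76}


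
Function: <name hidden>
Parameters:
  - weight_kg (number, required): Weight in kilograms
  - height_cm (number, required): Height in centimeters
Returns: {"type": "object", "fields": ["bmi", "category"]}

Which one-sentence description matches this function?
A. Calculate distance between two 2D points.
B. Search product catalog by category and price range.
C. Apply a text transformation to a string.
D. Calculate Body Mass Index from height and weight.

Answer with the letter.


Parameters weight_kg, height_cm and return ["bmi", "category"] fit: Calculate Body Mass Index from height and weight.
D


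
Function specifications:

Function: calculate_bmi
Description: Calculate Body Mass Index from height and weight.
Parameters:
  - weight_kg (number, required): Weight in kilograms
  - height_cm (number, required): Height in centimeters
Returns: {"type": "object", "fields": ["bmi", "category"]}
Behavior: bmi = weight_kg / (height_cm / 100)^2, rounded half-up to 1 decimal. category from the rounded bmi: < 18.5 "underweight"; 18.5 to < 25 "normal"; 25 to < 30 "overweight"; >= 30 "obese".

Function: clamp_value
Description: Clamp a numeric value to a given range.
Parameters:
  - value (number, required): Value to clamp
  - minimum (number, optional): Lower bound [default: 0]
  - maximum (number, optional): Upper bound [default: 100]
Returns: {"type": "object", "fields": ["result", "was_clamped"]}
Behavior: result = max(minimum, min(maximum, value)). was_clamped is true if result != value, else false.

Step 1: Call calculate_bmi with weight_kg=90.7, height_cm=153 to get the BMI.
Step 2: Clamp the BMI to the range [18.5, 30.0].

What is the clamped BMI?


Step 1: calculate_bmi(weight_kg=90.7, height_cm=153)
  height_m = 153 / 100 = 1.53
  bmi = 90.7 / 1.53^2 = 90.7 / 2.3409 = 38.745782 -> 38.7
  38.7 >= 30 -> obese
  -> bmi = 38.7
Step 2: clamp_value(value=38.7, minimum=18.5, maximum=30.0)
  result = max(18.5, min(30.0, 38.7)) = max(18.5, 30.0) = 30.0
  was_clamped = (30.0 != 38.7) = true
  -> result = 30.0
30.0


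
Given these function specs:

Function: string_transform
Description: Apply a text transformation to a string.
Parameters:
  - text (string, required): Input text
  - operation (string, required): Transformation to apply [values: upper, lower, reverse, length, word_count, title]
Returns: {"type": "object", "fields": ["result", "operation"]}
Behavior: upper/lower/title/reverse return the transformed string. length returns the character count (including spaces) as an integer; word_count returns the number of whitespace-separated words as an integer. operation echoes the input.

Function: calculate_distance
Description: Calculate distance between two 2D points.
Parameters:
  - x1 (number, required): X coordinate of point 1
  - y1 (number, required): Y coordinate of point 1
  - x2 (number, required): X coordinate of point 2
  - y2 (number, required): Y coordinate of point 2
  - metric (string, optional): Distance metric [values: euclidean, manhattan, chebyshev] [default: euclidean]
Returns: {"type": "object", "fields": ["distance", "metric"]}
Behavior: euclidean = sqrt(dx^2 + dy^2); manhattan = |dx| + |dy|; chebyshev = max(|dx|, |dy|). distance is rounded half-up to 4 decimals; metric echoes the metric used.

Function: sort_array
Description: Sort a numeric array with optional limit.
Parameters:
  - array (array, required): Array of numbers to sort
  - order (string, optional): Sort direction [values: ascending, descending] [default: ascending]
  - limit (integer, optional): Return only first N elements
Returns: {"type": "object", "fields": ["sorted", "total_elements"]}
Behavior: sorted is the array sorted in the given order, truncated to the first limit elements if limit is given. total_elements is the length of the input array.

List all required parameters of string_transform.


Parameters of string_transform and their required/optional flag:
  text: required
  operation: required
operation, text


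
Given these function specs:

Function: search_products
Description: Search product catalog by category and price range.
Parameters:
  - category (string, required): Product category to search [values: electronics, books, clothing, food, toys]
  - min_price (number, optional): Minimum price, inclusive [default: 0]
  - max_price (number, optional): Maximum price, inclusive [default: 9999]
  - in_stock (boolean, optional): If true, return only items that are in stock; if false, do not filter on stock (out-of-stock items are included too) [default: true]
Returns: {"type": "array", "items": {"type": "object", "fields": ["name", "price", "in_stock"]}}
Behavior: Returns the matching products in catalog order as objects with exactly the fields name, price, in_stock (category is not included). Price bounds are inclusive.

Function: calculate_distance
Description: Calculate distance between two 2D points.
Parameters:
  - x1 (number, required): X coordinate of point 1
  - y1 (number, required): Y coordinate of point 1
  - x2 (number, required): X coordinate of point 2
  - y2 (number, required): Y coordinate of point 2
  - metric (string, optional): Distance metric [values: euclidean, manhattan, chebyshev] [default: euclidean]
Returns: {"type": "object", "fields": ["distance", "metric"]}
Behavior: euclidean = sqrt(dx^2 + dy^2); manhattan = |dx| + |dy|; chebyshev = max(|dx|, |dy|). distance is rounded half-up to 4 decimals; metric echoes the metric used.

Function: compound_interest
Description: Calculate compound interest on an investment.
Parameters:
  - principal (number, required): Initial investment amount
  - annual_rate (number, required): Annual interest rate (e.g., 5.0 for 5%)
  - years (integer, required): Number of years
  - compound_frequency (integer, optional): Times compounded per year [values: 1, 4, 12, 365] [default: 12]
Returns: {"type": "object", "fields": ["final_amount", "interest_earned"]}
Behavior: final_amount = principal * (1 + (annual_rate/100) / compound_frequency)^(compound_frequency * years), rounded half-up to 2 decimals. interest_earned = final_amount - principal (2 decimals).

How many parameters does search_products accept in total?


Parameters of search_products: category (required), min_price (optional), max_price (optional), in_stock (optional)
Total:
4


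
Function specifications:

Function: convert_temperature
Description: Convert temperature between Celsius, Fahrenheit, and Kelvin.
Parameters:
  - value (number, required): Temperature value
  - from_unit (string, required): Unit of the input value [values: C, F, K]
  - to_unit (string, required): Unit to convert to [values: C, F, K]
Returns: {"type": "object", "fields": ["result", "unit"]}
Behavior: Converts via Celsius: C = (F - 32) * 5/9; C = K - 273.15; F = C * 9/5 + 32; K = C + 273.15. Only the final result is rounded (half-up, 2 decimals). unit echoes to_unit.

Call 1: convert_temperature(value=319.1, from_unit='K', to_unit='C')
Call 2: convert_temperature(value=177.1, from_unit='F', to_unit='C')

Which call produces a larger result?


Call 1:
  To C: 319.1 - 273.15 = 45.95
  Target is C: 45.95
  Round to 2 decimals: 45.95
  -> 45.95 C
Call 2:
  To C: (177.1 - 32) * 5/9 = 80.611111
  Target is C: 80.611111
  Round to 2 decimals: 80.61
  -> 80.61 C
Call 2 (80.61 C)


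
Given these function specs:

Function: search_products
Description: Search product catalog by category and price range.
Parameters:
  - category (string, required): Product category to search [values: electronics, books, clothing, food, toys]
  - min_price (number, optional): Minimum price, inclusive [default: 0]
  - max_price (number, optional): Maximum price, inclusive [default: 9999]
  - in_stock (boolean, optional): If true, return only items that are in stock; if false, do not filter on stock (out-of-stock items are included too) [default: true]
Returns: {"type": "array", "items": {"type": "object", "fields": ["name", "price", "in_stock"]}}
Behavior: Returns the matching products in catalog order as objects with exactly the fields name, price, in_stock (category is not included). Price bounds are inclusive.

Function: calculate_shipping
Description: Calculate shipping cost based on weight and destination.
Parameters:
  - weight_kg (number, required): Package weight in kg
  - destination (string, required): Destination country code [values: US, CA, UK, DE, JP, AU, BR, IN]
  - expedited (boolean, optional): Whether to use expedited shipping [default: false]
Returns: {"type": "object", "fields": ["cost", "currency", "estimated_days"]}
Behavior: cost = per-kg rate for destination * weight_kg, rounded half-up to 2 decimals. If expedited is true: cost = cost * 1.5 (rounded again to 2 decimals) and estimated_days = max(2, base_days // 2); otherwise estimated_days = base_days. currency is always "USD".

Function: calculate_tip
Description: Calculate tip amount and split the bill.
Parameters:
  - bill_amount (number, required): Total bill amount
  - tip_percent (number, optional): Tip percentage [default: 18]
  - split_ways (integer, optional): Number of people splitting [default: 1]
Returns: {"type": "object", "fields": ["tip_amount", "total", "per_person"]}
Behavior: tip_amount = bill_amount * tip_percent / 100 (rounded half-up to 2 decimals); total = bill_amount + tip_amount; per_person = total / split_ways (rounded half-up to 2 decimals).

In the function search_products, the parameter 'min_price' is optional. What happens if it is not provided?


The search_products spec declares:
  - min_price (number, optional): Minimum price, inclusive [default: 0]
It defaults to 0


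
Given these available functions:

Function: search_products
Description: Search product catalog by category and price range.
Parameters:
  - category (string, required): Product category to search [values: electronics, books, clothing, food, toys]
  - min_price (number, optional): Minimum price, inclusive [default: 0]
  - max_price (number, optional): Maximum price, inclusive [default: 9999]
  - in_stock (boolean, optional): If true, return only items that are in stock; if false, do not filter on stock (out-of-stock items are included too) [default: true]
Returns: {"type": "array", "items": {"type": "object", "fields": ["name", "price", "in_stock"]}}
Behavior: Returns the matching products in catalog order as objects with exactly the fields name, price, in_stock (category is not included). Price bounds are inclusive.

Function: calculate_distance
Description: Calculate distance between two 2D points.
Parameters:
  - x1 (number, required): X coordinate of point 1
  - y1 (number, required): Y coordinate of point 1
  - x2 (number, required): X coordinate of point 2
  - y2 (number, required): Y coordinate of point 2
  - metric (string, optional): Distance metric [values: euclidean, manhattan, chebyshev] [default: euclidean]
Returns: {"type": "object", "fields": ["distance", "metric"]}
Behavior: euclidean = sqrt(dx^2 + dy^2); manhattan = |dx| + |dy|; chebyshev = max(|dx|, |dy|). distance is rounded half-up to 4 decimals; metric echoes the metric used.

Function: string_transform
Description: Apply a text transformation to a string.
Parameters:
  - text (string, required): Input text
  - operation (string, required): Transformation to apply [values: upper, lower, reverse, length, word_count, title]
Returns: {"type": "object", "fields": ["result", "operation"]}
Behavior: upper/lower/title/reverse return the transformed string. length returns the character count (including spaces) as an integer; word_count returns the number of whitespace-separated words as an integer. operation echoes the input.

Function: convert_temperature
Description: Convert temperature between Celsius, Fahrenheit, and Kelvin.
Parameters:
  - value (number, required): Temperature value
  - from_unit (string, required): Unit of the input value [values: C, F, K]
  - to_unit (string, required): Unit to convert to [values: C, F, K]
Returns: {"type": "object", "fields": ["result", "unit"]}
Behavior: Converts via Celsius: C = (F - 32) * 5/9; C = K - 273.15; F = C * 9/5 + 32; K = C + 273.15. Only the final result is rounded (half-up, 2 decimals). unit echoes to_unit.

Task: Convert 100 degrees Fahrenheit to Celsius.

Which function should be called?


The task needs a function whose description is: Convert temperature between Celsius, Fahrenheit, and Kelvin.
convert_temperature


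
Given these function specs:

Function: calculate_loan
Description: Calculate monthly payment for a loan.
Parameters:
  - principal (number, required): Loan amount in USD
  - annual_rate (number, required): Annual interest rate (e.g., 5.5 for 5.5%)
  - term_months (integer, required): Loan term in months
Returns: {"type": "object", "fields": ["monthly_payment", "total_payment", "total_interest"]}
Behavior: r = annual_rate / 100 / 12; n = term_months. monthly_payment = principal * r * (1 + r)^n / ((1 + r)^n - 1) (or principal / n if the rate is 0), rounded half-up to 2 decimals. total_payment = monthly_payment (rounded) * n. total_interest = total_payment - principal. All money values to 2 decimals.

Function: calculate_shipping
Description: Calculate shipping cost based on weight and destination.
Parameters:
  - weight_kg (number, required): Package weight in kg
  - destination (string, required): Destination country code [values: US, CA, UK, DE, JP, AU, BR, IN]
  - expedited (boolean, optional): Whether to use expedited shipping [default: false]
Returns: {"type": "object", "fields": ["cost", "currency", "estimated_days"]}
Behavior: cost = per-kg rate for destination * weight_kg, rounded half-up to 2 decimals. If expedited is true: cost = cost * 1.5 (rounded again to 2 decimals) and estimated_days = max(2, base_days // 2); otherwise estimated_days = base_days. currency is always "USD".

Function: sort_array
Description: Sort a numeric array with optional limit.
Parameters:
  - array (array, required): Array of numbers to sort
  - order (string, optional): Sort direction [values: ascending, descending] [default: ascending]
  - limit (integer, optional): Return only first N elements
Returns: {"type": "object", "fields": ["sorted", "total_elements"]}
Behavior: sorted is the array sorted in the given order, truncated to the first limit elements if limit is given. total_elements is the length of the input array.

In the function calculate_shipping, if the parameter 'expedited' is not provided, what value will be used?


The calculate_shipping spec declares:
  - expedited (boolean, optional): Whether to use expedited shipping [default: false]
Default:
false


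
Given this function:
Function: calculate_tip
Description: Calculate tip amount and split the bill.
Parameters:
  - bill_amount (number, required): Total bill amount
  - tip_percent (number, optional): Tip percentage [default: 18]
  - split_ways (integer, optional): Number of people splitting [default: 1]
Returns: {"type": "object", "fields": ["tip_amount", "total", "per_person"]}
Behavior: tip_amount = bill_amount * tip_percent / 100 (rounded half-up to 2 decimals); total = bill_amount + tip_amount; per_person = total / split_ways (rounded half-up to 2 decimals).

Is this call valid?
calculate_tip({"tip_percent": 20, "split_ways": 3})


Checking required parameters...
Missing required parameter: bill_amount
Invalid - missing required parameter 'bill_amount'


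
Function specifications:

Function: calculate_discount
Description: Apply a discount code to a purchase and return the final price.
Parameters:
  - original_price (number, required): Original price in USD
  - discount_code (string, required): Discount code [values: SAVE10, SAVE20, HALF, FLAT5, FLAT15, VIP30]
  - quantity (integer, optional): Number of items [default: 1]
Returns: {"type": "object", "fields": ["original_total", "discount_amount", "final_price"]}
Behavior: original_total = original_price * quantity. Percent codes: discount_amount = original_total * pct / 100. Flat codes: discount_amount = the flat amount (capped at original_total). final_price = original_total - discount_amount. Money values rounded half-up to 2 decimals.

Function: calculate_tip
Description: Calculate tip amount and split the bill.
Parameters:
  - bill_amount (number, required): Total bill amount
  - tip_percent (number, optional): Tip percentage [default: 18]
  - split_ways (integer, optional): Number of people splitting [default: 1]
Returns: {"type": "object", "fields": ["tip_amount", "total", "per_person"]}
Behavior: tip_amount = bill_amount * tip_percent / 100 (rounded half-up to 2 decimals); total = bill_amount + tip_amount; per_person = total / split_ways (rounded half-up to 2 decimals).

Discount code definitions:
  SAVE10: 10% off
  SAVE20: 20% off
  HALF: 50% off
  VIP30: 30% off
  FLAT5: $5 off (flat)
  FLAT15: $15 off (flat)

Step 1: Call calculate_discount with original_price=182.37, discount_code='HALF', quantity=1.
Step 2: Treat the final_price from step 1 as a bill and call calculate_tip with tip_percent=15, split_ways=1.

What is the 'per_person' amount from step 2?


Step 1: calculate_discount(original_price=182.37, discount_code=HALF, quantity=1)
  original_total = 182.37 * 1 = 182.37
  HALF = 50% off: discount_amount = 182.37 * 50/100 = 91.185 -> 91.19
  final_price = 182.37 - 91.19 = 91.18
  -> final_price = 91.18
Step 2: calculate_tip(bill_amount=91.18, tip_percent=15, split_ways=1)
  tip_amount = 91.18 * 15/100 = 13.677 -> 13.68
  total = 91.18 + 13.68 = 104.86
  per_person = 104.86 / 1 = 104.86 -> 104.86
  -> per_person = 104.86
$104.86


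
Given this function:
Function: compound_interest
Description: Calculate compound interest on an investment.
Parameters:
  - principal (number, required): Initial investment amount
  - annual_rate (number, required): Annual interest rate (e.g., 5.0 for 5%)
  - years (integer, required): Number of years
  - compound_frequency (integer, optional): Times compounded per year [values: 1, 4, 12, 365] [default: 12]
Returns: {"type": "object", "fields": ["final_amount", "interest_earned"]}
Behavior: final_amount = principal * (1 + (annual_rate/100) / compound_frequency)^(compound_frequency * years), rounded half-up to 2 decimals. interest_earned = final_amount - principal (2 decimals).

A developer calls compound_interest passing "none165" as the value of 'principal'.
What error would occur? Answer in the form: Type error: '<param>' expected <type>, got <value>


Spec: 'principal' is declared as number; "none165" is a string.
Type error: 'principal' expected number, got "none165"


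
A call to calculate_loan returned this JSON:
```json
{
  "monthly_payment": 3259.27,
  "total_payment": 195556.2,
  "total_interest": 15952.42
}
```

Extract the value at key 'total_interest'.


15952.42


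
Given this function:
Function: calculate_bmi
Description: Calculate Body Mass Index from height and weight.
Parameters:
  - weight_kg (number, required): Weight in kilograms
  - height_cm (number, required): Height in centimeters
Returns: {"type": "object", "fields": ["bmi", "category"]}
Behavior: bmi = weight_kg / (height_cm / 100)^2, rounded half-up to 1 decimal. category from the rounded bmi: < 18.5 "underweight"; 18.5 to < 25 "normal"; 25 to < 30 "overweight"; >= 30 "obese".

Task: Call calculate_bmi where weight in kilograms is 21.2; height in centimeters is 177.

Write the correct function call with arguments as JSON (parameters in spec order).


Mapping each described value to its parameter name:
  'Weight in kilograms' -> weight_kg = 21.2
  'Height in centimeters' -> height_cm = 177
calculate_bmi({"weight_kg": 21.2, "height_cm": 177})


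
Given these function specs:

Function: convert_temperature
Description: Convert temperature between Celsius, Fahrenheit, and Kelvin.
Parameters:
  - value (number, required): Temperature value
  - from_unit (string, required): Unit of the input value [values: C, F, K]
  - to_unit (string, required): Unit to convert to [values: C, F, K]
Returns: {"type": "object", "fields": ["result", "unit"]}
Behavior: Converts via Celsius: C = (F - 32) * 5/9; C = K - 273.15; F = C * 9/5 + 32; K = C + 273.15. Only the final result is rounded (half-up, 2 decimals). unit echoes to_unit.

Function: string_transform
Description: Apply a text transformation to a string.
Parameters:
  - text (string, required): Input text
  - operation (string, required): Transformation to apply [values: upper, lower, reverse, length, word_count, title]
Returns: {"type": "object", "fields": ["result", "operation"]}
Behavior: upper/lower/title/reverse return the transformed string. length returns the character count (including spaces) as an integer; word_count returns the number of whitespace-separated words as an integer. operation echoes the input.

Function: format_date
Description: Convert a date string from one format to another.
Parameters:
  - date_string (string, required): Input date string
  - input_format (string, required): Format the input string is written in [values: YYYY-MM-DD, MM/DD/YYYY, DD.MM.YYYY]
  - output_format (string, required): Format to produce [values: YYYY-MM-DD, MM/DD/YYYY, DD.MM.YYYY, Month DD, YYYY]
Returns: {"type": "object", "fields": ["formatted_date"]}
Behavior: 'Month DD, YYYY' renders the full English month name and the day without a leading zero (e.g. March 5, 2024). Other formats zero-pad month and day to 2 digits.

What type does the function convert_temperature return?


The convert_temperature spec declares Returns: {"type": "object", "fields": ["result", "unit"]}
Type:
object


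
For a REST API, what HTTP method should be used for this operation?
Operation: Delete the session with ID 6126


GET = read, POST = create, PUT = update/replace, DELETE = remove
This operation is a removal.
DELETE


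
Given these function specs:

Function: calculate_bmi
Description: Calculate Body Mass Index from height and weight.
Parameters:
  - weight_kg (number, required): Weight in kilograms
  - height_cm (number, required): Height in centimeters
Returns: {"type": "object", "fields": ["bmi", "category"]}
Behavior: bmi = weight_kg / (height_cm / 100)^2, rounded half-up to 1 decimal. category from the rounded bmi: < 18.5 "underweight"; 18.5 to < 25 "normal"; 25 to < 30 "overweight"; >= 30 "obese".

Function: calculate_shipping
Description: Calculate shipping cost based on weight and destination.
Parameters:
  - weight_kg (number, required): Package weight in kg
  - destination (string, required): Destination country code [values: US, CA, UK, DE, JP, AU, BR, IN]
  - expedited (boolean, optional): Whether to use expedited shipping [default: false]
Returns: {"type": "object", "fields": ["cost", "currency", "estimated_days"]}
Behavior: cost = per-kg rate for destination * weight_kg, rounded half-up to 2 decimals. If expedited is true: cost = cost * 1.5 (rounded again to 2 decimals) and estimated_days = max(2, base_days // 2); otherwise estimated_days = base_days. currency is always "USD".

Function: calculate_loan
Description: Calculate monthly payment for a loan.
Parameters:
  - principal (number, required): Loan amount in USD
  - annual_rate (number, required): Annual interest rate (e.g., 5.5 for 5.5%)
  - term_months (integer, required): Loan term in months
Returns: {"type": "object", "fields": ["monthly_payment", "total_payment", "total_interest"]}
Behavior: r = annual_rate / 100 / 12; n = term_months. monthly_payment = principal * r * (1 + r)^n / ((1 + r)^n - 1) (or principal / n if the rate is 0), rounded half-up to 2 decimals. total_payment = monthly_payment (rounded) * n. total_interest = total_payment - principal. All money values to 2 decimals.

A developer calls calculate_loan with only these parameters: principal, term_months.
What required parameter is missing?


Required parameters: principal, annual_rate, term_months
Provided: principal, term_months
Missing: annual_rate
annual_rate


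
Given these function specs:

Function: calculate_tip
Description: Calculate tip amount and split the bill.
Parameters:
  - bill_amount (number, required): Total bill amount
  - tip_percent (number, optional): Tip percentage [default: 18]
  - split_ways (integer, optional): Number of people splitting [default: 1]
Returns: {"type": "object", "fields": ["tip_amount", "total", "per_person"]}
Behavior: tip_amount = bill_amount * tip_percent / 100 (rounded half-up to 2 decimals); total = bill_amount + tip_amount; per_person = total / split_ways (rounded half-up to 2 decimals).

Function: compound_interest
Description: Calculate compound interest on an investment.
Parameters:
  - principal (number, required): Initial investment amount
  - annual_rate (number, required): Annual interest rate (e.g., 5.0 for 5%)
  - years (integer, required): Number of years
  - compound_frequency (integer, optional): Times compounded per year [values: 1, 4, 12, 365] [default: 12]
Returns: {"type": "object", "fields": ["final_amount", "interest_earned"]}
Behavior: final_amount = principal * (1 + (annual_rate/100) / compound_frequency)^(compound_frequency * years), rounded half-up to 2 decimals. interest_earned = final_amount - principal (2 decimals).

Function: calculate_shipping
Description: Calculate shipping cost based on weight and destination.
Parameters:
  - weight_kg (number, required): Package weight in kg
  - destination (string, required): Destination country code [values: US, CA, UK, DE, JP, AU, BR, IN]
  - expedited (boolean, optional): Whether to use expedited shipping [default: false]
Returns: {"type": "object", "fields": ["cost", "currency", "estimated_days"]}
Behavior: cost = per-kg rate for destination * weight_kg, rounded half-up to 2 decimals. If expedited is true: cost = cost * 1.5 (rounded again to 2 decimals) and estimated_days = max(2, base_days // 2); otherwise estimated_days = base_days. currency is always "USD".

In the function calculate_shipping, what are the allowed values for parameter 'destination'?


The calculate_shipping spec declares:
  - destination (string, required): Destination country code [values: US, CA, UK, DE, JP, AU, BR, IN]
Allowed values:
US, CA, UK, DE, JP, AU, BR, IN


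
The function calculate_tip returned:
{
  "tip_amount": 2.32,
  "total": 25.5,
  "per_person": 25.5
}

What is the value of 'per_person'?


25.5


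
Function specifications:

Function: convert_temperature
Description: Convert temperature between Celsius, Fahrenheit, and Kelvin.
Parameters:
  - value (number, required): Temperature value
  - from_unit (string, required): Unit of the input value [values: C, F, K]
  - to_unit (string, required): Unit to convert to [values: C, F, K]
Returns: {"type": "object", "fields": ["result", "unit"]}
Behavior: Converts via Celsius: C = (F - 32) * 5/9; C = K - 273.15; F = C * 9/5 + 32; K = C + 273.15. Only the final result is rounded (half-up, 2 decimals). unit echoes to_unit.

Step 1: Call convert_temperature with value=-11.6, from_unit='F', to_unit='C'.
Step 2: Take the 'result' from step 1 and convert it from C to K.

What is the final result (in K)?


Step 1: convert_temperature(value=-11.6, from_unit=F, to_unit=C)
  To C: (-11.6 - 32) * 5/9 = -24.222222
  Target is C: -24.222222
  Round to 2 decimals: -24.22
  -> result = -24.22 C
Step 2: convert_temperature(value=-24.22, from_unit=C, to_unit=K)
  Input already in C: -24.22
  To K: -24.22 + 273.15 = 248.93
  Round to 2 decimals: 248.93
  -> result = 248.93 K
248.93 K


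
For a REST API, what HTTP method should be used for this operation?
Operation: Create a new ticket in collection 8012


GET = read, POST = create, PUT = update/replace, DELETE = remove
This operation is a create.
POST


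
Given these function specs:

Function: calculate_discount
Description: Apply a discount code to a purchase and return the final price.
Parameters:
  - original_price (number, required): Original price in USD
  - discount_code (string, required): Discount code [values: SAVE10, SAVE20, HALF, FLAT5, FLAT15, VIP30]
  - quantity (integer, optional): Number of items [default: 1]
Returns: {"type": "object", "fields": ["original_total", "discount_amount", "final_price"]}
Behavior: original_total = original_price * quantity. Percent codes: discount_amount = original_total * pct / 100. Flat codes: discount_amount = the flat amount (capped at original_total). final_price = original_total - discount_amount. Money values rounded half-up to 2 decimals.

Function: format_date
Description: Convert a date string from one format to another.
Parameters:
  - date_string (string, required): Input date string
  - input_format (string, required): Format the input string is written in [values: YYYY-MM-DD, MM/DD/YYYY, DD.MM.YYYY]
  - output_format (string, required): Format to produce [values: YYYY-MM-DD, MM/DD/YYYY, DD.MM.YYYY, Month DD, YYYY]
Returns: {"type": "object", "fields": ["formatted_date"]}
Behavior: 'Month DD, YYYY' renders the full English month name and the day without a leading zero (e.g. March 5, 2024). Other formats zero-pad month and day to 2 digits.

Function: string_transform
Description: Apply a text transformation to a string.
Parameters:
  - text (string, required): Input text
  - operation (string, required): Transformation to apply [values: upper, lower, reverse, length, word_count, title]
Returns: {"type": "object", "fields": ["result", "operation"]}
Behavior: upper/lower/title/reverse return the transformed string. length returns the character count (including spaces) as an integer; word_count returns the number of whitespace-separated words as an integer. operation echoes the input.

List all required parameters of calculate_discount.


Parameters of calculate_discount and their required/optional flag:
  original_price: required
  discount_code: required
  quantity: optional
discount_code, original_price


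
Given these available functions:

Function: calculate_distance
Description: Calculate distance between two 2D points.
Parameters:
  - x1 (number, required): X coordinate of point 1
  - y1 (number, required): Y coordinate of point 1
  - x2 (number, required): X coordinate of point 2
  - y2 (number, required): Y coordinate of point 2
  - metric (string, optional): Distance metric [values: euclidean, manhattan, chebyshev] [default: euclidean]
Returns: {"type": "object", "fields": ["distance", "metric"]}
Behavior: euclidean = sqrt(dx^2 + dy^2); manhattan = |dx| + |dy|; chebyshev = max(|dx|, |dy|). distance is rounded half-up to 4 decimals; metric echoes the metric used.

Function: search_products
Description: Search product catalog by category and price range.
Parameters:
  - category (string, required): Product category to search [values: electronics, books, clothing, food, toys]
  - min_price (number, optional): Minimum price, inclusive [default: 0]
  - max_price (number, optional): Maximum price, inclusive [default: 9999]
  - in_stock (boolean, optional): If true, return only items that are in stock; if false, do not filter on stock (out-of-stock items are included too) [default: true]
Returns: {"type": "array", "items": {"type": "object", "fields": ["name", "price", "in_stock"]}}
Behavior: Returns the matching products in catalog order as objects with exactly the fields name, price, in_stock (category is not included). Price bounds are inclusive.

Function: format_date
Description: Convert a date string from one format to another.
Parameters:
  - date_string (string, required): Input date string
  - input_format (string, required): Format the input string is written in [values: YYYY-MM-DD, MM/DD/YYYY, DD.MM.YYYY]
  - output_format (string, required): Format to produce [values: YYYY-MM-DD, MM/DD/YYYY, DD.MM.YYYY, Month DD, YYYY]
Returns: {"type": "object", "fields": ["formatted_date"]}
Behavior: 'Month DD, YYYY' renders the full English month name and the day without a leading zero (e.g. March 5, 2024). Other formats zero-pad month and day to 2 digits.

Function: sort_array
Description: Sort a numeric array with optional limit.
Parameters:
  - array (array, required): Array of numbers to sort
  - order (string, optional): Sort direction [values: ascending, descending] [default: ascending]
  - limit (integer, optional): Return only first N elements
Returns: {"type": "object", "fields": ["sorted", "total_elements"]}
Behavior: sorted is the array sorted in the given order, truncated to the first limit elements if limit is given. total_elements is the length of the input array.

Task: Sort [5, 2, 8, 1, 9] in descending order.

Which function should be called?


The task needs a function whose description is: Sort a numeric array with optional limit.
sort_array


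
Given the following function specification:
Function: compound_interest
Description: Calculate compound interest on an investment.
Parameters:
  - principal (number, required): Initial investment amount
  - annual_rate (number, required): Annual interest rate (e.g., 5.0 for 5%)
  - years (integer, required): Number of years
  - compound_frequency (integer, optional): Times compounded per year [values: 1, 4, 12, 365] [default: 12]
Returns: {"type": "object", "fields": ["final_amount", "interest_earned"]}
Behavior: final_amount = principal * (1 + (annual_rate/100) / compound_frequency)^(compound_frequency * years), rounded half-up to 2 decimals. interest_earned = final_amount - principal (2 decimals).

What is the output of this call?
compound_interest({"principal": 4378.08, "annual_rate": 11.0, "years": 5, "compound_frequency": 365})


rate per period = 11.0/100/365 = 0.000301369863 (keep full precision); periods = 365 * 5 = 1825
(1 + 0.000301369863)^1825 = 1.73310941
final_amount = 4378.08 * 1.73310941 = 7587.69163 -> 7587.69
interest_earned = 7587.69 - 4378.08 = 3209.61
Output:
{"final_amount": 7587.69, "interest_earned": 3209.61}


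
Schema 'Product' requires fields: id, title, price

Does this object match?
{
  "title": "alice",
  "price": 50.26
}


Checking required fields...
Missing: id
Invalid - missing required field 'id'


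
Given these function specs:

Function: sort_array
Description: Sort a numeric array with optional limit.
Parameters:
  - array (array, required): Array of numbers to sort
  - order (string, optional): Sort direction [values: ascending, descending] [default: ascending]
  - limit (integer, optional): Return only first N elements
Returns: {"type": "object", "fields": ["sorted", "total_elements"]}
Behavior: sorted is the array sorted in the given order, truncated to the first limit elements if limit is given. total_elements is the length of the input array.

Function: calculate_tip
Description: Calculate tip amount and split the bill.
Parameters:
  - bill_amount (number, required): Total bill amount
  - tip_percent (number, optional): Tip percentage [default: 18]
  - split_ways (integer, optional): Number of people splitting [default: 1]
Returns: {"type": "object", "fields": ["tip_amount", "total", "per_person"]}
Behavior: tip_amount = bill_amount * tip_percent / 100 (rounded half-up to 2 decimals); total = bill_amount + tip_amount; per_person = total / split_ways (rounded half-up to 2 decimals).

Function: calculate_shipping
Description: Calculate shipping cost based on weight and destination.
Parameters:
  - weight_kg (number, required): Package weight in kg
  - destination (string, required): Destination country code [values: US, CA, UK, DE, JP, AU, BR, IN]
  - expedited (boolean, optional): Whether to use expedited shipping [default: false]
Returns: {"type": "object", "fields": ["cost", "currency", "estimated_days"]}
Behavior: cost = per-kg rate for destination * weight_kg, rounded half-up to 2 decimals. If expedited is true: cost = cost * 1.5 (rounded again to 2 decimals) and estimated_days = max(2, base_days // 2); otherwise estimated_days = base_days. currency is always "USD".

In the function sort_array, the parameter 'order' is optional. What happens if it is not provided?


The sort_array spec declares:
  - order (string, optional): Sort direction [values: ascending, descending] [default: ascending]
It defaults to ascending


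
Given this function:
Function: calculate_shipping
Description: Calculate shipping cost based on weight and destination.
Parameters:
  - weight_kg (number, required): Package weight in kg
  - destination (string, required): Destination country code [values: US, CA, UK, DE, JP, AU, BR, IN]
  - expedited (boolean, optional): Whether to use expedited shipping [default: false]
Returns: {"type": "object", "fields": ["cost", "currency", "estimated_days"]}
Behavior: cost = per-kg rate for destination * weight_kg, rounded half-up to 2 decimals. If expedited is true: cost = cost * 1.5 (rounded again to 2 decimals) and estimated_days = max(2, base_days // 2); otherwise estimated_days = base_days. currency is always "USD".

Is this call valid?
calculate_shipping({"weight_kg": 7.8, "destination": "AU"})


Checking all required parameters present and types match... All valid.
Valid


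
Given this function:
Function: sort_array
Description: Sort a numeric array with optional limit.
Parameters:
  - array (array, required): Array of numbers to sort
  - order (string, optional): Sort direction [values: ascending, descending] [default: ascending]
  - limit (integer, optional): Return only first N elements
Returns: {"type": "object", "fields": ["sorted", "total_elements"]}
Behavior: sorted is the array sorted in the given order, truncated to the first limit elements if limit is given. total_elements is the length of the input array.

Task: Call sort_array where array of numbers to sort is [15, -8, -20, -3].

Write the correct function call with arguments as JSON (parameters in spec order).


Mapping each described value to its parameter name:
  'Array of numbers to sort' -> array = [15, -8, -20, -3]
sort_array({"array": [15, -8, -20, -3]})


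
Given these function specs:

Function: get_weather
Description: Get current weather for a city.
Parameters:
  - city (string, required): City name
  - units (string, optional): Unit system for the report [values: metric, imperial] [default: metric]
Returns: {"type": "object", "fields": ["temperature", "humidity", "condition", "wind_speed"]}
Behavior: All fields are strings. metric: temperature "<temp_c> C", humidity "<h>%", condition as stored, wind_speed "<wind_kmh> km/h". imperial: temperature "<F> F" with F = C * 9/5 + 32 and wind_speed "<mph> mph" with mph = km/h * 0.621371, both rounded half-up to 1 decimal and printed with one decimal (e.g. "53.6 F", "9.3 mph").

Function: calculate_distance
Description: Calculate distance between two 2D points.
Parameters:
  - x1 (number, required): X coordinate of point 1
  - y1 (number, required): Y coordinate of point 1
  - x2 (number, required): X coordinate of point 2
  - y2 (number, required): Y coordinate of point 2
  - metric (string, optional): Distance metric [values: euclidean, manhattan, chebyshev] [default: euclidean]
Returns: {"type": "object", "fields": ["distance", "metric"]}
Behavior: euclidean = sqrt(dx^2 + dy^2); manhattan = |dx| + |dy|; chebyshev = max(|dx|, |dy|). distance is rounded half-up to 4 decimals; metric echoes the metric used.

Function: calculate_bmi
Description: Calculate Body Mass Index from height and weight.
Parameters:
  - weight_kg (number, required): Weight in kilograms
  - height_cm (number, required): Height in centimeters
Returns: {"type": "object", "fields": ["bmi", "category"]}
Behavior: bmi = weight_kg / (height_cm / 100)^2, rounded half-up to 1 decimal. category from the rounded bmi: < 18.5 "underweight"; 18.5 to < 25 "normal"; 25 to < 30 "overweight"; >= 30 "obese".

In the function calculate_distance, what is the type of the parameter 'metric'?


The calculate_distance spec declares:
  - metric (string, optional): Distance metric [values: euclidean, manhattan, chebyshev] [default: euclidean]
Type:
string
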